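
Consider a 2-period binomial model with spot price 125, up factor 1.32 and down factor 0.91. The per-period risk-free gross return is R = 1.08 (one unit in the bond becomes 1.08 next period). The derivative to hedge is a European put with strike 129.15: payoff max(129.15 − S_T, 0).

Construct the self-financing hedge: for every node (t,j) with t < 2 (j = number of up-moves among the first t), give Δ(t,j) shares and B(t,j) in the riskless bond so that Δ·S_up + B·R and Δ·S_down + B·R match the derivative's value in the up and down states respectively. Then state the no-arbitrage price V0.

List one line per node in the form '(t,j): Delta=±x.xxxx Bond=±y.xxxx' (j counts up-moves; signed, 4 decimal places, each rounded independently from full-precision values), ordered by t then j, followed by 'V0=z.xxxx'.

(0,0): Delta=-0.2711 Bond=41.4234
(1,0): Delta=-0.5497 Bond=76.4262
(1,1): Delta=0.0000 Bond=0.0000
V0=7.5315

No-arbitrage ⇒ martingale measure with p* = (R−d)/(u−d) = 0.4146.
Terminal values V(2,·): V(2,0)=25.6375, V(2,1)=0.0000, V(2,2)=0.0000
(1,0): S=113.7500. Δ = (V_up−V_dn)/(S_up−S_dn) = (0.0000−25.6375)/(150.1500−103.5125) = -0.5497. V = [p*·0.0000 + (1−p*)·25.6375]/1.08 = 13.8957. B = V − Δ·S = 76.4262.
(1,1): S=165.0000. Δ = (V_up−V_dn)/(S_up−S_dn) = (0.0000−0.0000)/(217.8000−150.1500) = 0.0000. V = [p*·0.0000 + (1−p*)·0.0000]/1.08 = 0.0000. B = V − Δ·S = 0.0000.
(0,0): S=125.0000. Δ = (V_up−V_dn)/(S_up−S_dn) = (0.0000−13.8957)/(165.0000−113.7500) = -0.2711. V = [p*·0.0000 + (1−p*)·13.8957]/1.08 = 7.5315. B = V − Δ·S = 41.4234.
Each (Δ,B) replicates both successor values, so the strategy is self-financing and V0 is arbitrage-free.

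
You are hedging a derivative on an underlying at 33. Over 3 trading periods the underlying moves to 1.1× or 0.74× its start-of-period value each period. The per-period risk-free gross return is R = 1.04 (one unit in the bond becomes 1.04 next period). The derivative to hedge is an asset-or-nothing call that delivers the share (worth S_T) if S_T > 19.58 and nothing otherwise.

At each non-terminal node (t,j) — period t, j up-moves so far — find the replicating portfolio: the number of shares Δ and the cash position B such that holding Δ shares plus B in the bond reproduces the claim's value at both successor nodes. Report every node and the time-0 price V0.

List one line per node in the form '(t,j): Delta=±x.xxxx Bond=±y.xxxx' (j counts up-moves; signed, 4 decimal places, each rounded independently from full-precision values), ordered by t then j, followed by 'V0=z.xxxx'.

The replicating-portfolio and risk-neutral prices coincide; use p* = (1.04−0.74)/(1.1−0.74) = 0.8333 for the latter.
Payoff layer (t=3): V(3,0)=0.0000, V(3,1)=19.8779, V(3,2)=29.5482, V(3,3)=43.9230
  t=2,j=0: stock 18.0708 → up 19.8779 (V=19.8779), down 13.3724 (V=0.0000). Price 15.9278; hedge Δ=3.0556, bond B=-39.2885.
  t=2,j=1: stock 26.8620 → up 29.5482 (V=29.5482), down 19.8779 (V=19.8779). Price 26.8620; hedge Δ=1.0000, bond B=0.0000.
  t=2,j=2: stock 39.9300 → up 43.9230 (V=43.9230), down 29.5482 (V=29.5482). Price 39.9300; hedge Δ=1.0000, bond B=0.0000.
  t=1,j=0: stock 24.4200 → up 26.8620 (V=26.8620), down 18.0708 (V=15.9278). Price 24.0766; hedge Δ=1.2438, bond B=-6.2962.
  t=1,j=1: stock 36.3000 → up 39.9300 (V=39.9300), down 26.8620 (V=26.8620). Price 36.3000; hedge Δ=1.0000, bond B=0.0000.
  t=0,j=0: stock 33.0000 → up 36.3000 (V=36.3000), down 24.4200 (V=24.0766). Price 32.9450; hedge Δ=1.0289, bond B=-1.0090.
Each (Δ,B) replicates both successor values, so the strategy is self-financing and V0 is arbitrage-free.

(0,0): Delta=1.0289 Bond=-1.0090
(1,0): Delta=1.2438 Bond=-6.2962
(1,1): Delta=1.0000 Bond=0.0000
(2,0): Delta=3.0556 Bond=-39.2885
(2,1): Delta=1.0000 Bond=0.0000
(2,2): Delta=1.0000 Bond=0.0000
V0=32.9450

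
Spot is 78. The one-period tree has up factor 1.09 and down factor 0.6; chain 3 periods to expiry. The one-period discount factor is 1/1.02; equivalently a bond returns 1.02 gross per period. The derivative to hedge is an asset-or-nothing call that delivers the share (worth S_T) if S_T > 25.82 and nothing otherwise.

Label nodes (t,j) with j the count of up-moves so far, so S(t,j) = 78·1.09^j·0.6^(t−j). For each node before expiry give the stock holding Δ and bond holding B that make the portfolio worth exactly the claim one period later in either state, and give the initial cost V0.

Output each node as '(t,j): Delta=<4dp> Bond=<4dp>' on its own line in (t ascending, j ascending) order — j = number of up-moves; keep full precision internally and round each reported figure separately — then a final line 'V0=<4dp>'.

(0,0): Delta=1.0086 Bond=-0.7207
(1,0): Delta=1.1029 Bond=-5.1461
(1,1): Delta=1.0000 Bond=0.0000
(2,0): Delta=2.2245 Bond=-36.7433
(2,1): Delta=1.0000 Bond=0.0000
(2,2): Delta=1.0000 Bond=0.0000
V0=77.9537

No-arbitrage ⇒ martingale measure with p* = (R−d)/(u−d) = 0.8571.
Payoff layer (t=3): V(3,0)=0.0000, V(3,1)=30.6072, V(3,2)=55.6031, V(3,3)=101.0123
Node (2,0) S=28.0800: V=(p*·30.6072+(1−p*)·0.0000)/1.02=25.7203; Δ=(30.6072−0.0000)/(30.6072−16.8480)=2.2245; B=V−Δ·S=-36.7433
Node (2,1) S=51.0120: V=(p*·55.6031+(1−p*)·30.6072)/1.02=51.0120; Δ=(55.6031−30.6072)/(55.6031−30.6072)=1.0000; B=V−Δ·S=0.0000
Node (2,2) S=92.6718: V=(p*·101.0123+(1−p*)·55.6031)/1.02=92.6718; Δ=(101.0123−55.6031)/(101.0123−55.6031)=1.0000; B=V−Δ·S=0.0000
Node (1,0) S=46.8000: V=(p*·51.0120+(1−p*)·25.7203)/1.02=46.4695; Δ=(51.0120−25.7203)/(51.0120−28.0800)=1.1029; B=V−Δ·S=-5.1461
Node (1,1) S=85.0200: V=(p*·92.6718+(1−p*)·51.0120)/1.02=85.0200; Δ=(92.6718−51.0120)/(92.6718−51.0120)=1.0000; B=V−Δ·S=0.0000
Node (0,0) S=78.0000: V=(p*·85.0200+(1−p*)·46.4695)/1.02=77.9537; Δ=(85.0200−46.4695)/(85.0200−46.8000)=1.0086; B=V−Δ·S=-0.7207
Root portfolio cost Δ·78+B reproduces V0=77.9537.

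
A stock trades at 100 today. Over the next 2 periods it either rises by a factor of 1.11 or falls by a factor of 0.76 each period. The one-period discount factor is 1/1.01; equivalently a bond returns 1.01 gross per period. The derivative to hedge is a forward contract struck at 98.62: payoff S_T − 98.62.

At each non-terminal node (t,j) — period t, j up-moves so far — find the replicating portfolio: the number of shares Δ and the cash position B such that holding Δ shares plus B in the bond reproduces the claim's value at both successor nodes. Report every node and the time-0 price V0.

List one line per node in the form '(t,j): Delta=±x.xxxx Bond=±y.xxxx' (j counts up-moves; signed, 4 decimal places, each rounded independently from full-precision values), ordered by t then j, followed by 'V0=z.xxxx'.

Risk-neutral probability p* = (R−d)/(u−d) = (1.01−0.76)/(1.11−0.76) = 0.7143.
At expiry t=2: V(2,0)=-40.8600, V(2,1)=-14.2600, V(2,2)=24.5900
  t=1,j=0: stock 76.0000 → up 84.3600 (V=-14.2600), down 57.7600 (V=-40.8600). Price -21.6436; hedge Δ=1.0000, bond B=-97.6436.
  t=1,j=1: stock 111.0000 → up 123.2100 (V=24.5900), down 84.3600 (V=-14.2600). Price 13.3564; hedge Δ=1.0000, bond B=-97.6436.
  t=0,j=0: stock 100.0000 → up 111.0000 (V=13.3564), down 76.0000 (V=-21.6436). Price 3.3232; hedge Δ=1.0000, bond B=-96.6768.
Check: Δ(0,0)·S0 + B(0,0) = 3.3232 = V0.

(0,0): Delta=1.0000 Bond=-96.6768
(1,0): Delta=1.0000 Bond=-97.6436
(1,1): Delta=1.0000 Bond=-97.6436
V0=3.3232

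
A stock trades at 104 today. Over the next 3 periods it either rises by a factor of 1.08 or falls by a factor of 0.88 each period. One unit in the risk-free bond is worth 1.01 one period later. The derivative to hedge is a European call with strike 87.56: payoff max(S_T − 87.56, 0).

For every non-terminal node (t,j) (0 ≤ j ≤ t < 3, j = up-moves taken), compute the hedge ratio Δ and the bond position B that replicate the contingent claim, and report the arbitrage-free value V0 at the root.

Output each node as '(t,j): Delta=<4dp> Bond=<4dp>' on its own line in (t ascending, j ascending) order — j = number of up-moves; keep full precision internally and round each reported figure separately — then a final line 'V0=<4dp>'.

Under the risk-neutral measure, an up-move has probability p* = (R−d)/(u−d) = 0.6500 and values discount at R = 1.01.
Terminal values V(3,·): V(3,0)=0.0000, V(3,1)=0.0000, V(3,2)=19.1889, V(3,3)=43.4500
(2,0): S=80.5376. Δ = (V_up−V_dn)/(S_up−S_dn) = (0.0000−0.0000)/(86.9806−70.8731) = 0.0000. V = [p*·0.0000 + (1−p*)·0.0000]/1.01 = 0.0000. B = V − Δ·S = 0.0000.
(2,1): S=98.8416. Δ = (V_up−V_dn)/(S_up−S_dn) = (19.1889−0.0000)/(106.7489−86.9806) = 0.9707. V = [p*·19.1889 + (1−p*)·0.0000]/1.01 = 12.3493. B = V − Δ·S = -83.5953.
(2,2): S=121.3056. Δ = (V_up−V_dn)/(S_up−S_dn) = (43.4500−19.1889)/(131.0100−106.7489) = 1.0000. V = [p*·43.4500 + (1−p*)·19.1889]/1.01 = 34.6125. B = V − Δ·S = -86.6931.
(1,0): S=91.5200. Δ = (V_up−V_dn)/(S_up−S_dn) = (12.3493−0.0000)/(98.8416−80.5376) = 0.6747. V = [p*·12.3493 + (1−p*)·0.0000]/1.01 = 7.9476. B = V − Δ·S = -53.7990.
(1,1): S=112.3200. Δ = (V_up−V_dn)/(S_up−S_dn) = (34.6125−12.3493)/(121.3056−98.8416) = 0.9911. V = [p*·34.6125 + (1−p*)·12.3493]/1.01 = 26.5549. B = V − Δ·S = -84.7612.
(0,0): S=104.0000. Δ = (V_up−V_dn)/(S_up−S_dn) = (26.5549−7.9476)/(112.3200−91.5200) = 0.8946. V = [p*·26.5549 + (1−p*)·7.9476]/1.01 = 19.8439. B = V − Δ·S = -73.1925.
Each (Δ,B) replicates both successor values, so the strategy is self-financing and V0 is arbitrage-free.

(0,0): Delta=0.8946 Bond=-73.1925
(1,0): Delta=0.6747 Bond=-53.7990
(1,1): Delta=0.9911 Bond=-84.7612
(2,0): Delta=0.0000 Bond=0.0000
(2,1): Delta=0.9707 Bond=-83.5953
(2,2): Delta=1.0000 Bond=-86.6931
V0=19.8439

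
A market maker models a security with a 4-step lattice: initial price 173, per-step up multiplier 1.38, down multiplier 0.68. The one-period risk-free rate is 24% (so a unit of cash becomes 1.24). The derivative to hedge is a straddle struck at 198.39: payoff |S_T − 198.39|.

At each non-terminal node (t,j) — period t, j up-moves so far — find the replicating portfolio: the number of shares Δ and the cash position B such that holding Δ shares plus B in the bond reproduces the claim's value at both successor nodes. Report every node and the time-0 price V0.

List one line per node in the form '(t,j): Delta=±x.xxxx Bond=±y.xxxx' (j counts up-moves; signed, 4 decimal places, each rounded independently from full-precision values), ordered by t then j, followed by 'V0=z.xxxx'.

The replicating-portfolio and risk-neutral prices coincide; use p* = (1.24−0.68)/(1.38−0.68) = 0.8000 for the latter.
Terminal values V(4,·): V(4,0)=161.4002, V(4,1)=123.3225, V(4,2)=46.0471, V(4,3)=110.7764, V(4,4)=429.0359
(3,0): S=54.3967. Δ = (V_up−V_dn)/(S_up−S_dn) = (123.3225−161.4002)/(75.0675−36.9898) = -1.0000. V = [p*·123.3225 + (1−p*)·161.4002]/1.24 = 105.5952. B = V − Δ·S = 159.9919.
(3,1): S=110.3934. Δ = (V_up−V_dn)/(S_up−S_dn) = (46.0471−123.3225)/(152.3429−75.0675) = -1.0000. V = [p*·46.0471 + (1−p*)·123.3225]/1.24 = 49.5986. B = V − Δ·S = 159.9919.
(3,2): S=224.0336. Δ = (V_up−V_dn)/(S_up−S_dn) = (110.7764−46.0471)/(309.1664−152.3429) = 0.4128. V = [p*·110.7764 + (1−p*)·46.0471]/1.24 = 78.8956. B = V − Δ·S = -13.5748.
(3,3): S=454.6565. Δ = (V_up−V_dn)/(S_up−S_dn) = (429.0359−110.7764)/(627.4259−309.1664) = 1.0000. V = [p*·429.0359 + (1−p*)·110.7764]/1.24 = 294.6645. B = V − Δ·S = -159.9919.
(2,0): S=79.9952. Δ = (V_up−V_dn)/(S_up−S_dn) = (49.5986−105.5952)/(110.3934−54.3967) = -1.0000. V = [p*·49.5986 + (1−p*)·105.5952]/1.24 = 49.0306. B = V − Δ·S = 129.0258.
(2,1): S=162.3432. Δ = (V_up−V_dn)/(S_up−S_dn) = (78.8956−49.5986)/(224.0336−110.3934) = 0.2578. V = [p*·78.8956 + (1−p*)·49.5986]/1.24 = 58.9002. B = V − Δ·S = 17.0472.
(2,2): S=329.4612. Δ = (V_up−V_dn)/(S_up−S_dn) = (294.6645−78.8956)/(454.6565−224.0336) = 0.9356. V = [p*·294.6645 + (1−p*)·78.8956]/1.24 = 202.8312. B = V − Δ·S = -105.4101.
(1,0): S=117.6400. Δ = (V_up−V_dn)/(S_up−S_dn) = (58.9002−49.0306)/(162.3432−79.9952) = 0.1199. V = [p*·58.9002 + (1−p*)·49.0306]/1.24 = 45.9083. B = V − Δ·S = 31.8088.
(1,1): S=238.7400. Δ = (V_up−V_dn)/(S_up−S_dn) = (202.8312−58.9002)/(329.4612−162.3432) = 0.8613. V = [p*·202.8312 + (1−p*)·58.9002]/1.24 = 140.3589. B = V − Δ·S = -65.2569.
(0,0): S=173.0000. Δ = (V_up−V_dn)/(S_up−S_dn) = (140.3589−45.9083)/(238.7400−117.6400) = 0.7799. V = [p*·140.3589 + (1−p*)·45.9083]/1.24 = 97.9587. B = V − Δ·S = -36.9708.
The time-0 hedge costs 97.9587, which is the no-arbitrage price.

(0,0): Delta=0.7799 Bond=-36.9708
(1,0): Delta=0.1199 Bond=31.8088
(1,1): Delta=0.8613 Bond=-65.2569
(2,0): Delta=-1.0000 Bond=129.0258
(2,1): Delta=0.2578 Bond=17.0472
(2,2): Delta=0.9356 Bond=-105.4101
(3,0): Delta=-1.0000 Bond=159.9919
(3,1): Delta=-1.0000 Bond=159.9919
(3,2): Delta=0.4128 Bond=-13.5748
(3,3): Delta=1.0000 Bond=-159.9919
V0=97.9587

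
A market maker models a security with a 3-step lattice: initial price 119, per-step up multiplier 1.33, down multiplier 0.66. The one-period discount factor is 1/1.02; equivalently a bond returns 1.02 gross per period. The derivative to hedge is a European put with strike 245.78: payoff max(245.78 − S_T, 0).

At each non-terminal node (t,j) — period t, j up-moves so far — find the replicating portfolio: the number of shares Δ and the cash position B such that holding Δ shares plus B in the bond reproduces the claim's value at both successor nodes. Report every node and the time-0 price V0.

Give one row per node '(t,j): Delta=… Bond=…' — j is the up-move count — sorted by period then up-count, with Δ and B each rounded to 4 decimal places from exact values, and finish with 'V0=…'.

No-arbitrage ⇒ martingale measure with p* = (R−d)/(u−d) = 0.5373.
At expiry t=3: V(3,0)=211.5680, V(3,1)=176.8376, V(3,2)=106.8506, V(3,3)=0.0000
(2,0): S=51.8364. Δ = (V_up−V_dn)/(S_up−S_dn) = (176.8376−211.5680)/(68.9424−34.2120) = -1.0000. V = [p*·176.8376 + (1−p*)·211.5680]/1.02 = 189.1244. B = V − Δ·S = 240.9608.
(2,1): S=104.4582. Δ = (V_up−V_dn)/(S_up−S_dn) = (106.8506−176.8376)/(138.9294−68.9424) = -1.0000. V = [p*·106.8506 + (1−p*)·176.8376]/1.02 = 136.5026. B = V − Δ·S = 240.9608.
(2,2): S=210.4991. Δ = (V_up−V_dn)/(S_up−S_dn) = (0.0000−106.8506)/(279.9638−138.9294) = -0.7576. V = [p*·0.0000 + (1−p*)·106.8506]/1.02 = 48.4690. B = V − Δ·S = 207.9475.
(1,0): S=78.5400. Δ = (V_up−V_dn)/(S_up−S_dn) = (136.5026−189.1244)/(104.4582−51.8364) = -1.0000. V = [p*·136.5026 + (1−p*)·189.1244]/1.02 = 157.6961. B = V − Δ·S = 236.2361.
(1,1): S=158.2700. Δ = (V_up−V_dn)/(S_up−S_dn) = (48.4690−136.5026)/(210.4991−104.4582) = -0.8302. V = [p*·48.4690 + (1−p*)·136.5026]/1.02 = 87.4519. B = V − Δ·S = 218.8454.
(0,0): S=119.0000. Δ = (V_up−V_dn)/(S_up−S_dn) = (87.4519−157.6961)/(158.2700−78.5400) = -0.8810. V = [p*·87.4519 + (1−p*)·157.6961]/1.02 = 117.6009. B = V − Δ·S = 222.4430.
Root portfolio cost Δ·119+B reproduces V0=117.6009.

(0,0): Delta=-0.8810 Bond=222.4430
(1,0): Delta=-1.0000 Bond=236.2361
(1,1): Delta=-0.8302 Bond=218.8454
(2,0): Delta=-1.0000 Bond=240.9608
(2,1): Delta=-1.0000 Bond=240.9608
(2,2): Delta=-0.7576 Bond=207.9475
V0=117.6009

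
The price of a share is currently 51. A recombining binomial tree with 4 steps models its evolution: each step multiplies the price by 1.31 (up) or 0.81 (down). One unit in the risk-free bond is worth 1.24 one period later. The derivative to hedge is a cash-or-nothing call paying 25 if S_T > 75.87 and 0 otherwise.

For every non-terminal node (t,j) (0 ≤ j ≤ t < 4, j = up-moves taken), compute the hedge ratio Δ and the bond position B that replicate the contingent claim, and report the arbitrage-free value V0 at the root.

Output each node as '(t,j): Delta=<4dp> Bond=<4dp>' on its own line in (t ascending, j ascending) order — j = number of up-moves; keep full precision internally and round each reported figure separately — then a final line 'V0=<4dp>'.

No-arbitrage ⇒ martingale measure with p* = (R−d)/(u−d) = 0.8600.
Terminal payoffs: V(4,0)=0.0000, V(4,1)=0.0000, V(4,2)=0.0000, V(4,3)=25.0000, V(4,4)=25.0000
(3,0): S=27.1035. Δ = (V_up−V_dn)/(S_up−S_dn) = (0.0000−0.0000)/(35.5056−21.9538) = 0.0000. V = [p*·0.0000 + (1−p*)·0.0000]/1.24 = 0.0000. B = V − Δ·S = 0.0000.
(3,1): S=43.8340. Δ = (V_up−V_dn)/(S_up−S_dn) = (0.0000−0.0000)/(57.4226−35.5056) = 0.0000. V = [p*·0.0000 + (1−p*)·0.0000]/1.24 = 0.0000. B = V − Δ·S = 0.0000.
(3,2): S=70.8921. Δ = (V_up−V_dn)/(S_up−S_dn) = (25.0000−0.0000)/(92.8686−57.4226) = 0.7053. V = [p*·25.0000 + (1−p*)·0.0000]/1.24 = 17.3387. B = V − Δ·S = -32.6613.
(3,3): S=114.6526. Δ = (V_up−V_dn)/(S_up−S_dn) = (25.0000−25.0000)/(150.1950−92.8686) = 0.0000. V = [p*·25.0000 + (1−p*)·25.0000]/1.24 = 20.1613. B = V − Δ·S = 20.1613.
(2,0): S=33.4611. Δ = (V_up−V_dn)/(S_up−S_dn) = (0.0000−0.0000)/(43.8340−27.1035) = 0.0000. V = [p*·0.0000 + (1−p*)·0.0000]/1.24 = 0.0000. B = V − Δ·S = 0.0000.
(2,1): S=54.1161. Δ = (V_up−V_dn)/(S_up−S_dn) = (17.3387−0.0000)/(70.8921−43.8340) = 0.6408. V = [p*·17.3387 + (1−p*)·0.0000]/1.24 = 12.0252. B = V − Δ·S = -22.6522.
(2,2): S=87.5211. Δ = (V_up−V_dn)/(S_up−S_dn) = (20.1613−17.3387)/(114.6526−70.8921) = 0.0645. V = [p*·20.1613 + (1−p*)·17.3387]/1.24 = 15.9404. B = V − Δ·S = 10.2953.
(1,0): S=41.3100. Δ = (V_up−V_dn)/(S_up−S_dn) = (12.0252−0.0000)/(54.1161−33.4611) = 0.5822. V = [p*·12.0252 + (1−p*)·0.0000]/1.24 = 8.3401. B = V − Δ·S = -15.7104.
(1,1): S=66.8100. Δ = (V_up−V_dn)/(S_up−S_dn) = (15.9404−12.0252)/(87.5211−54.1161) = 0.1172. V = [p*·15.9404 + (1−p*)·12.0252]/1.24 = 12.4131. B = V − Δ·S = 4.5828.
(0,0): S=51.0000. Δ = (V_up−V_dn)/(S_up−S_dn) = (12.4131−8.3401)/(66.8100−41.3100) = 0.1597. V = [p*·12.4131 + (1−p*)·8.3401]/1.24 = 9.5507. B = V − Δ·S = 1.4046.
The time-0 hedge costs 9.5507, which is the no-arbitrage price.

(0,0): Delta=0.1597 Bond=1.4046
(1,0): Delta=0.5822 Bond=-15.7104
(1,1): Delta=0.1172 Bond=4.5828
(2,0): Delta=0.0000 Bond=0.0000
(2,1): Delta=0.6408 Bond=-22.6522
(2,2): Delta=0.0645 Bond=10.2953
(3,0): Delta=0.0000 Bond=0.0000
(3,1): Delta=0.0000 Bond=0.0000
(3,2): Delta=0.7053 Bond=-32.6613
(3,3): Delta=0.0000 Bond=20.1613
V0=9.5507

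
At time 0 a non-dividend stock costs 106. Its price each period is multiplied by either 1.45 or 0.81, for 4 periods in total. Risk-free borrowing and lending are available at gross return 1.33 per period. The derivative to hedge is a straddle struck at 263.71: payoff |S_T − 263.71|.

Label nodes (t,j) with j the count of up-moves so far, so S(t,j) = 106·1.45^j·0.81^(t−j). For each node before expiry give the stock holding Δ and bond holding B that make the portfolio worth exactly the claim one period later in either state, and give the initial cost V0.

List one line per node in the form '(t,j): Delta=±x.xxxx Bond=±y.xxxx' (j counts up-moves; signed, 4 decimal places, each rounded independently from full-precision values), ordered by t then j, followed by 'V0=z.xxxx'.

Under the risk-neutral measure, an up-move has probability p* = (R−d)/(u−d) = 0.8125 and values discount at R = 1.33.
At expiry t=4: V(4,0)=218.0805, V(4,1)=182.0275, V(4,2)=117.4883, V(4,3)=1.9551, V(4,4)=204.8637
(3,0): S=56.3327. Δ = (V_up−V_dn)/(S_up−S_dn) = (182.0275−218.0805)/(81.6825−45.6295) = -1.0000. V = [p*·182.0275 + (1−p*)·218.0805]/1.33 = 141.9454. B = V − Δ·S = 198.2782.
(3,1): S=100.8426. Δ = (V_up−V_dn)/(S_up−S_dn) = (117.4883−182.0275)/(146.2217−81.6825) = -1.0000. V = [p*·117.4883 + (1−p*)·182.0275]/1.33 = 97.4356. B = V − Δ·S = 198.2782.
(3,2): S=180.5207. Δ = (V_up−V_dn)/(S_up−S_dn) = (1.9551−117.4883)/(261.7549−146.2217) = -1.0000. V = [p*·1.9551 + (1−p*)·117.4883]/1.33 = 17.7575. B = V − Δ·S = 198.2782.
(3,3): S=323.1542. Δ = (V_up−V_dn)/(S_up−S_dn) = (204.8637−1.9551)/(468.5737−261.7549) = 0.9811. V = [p*·204.8637 + (1−p*)·1.9551]/1.33 = 125.4273. B = V − Δ·S = -191.6174.
(2,0): S=69.5466. Δ = (V_up−V_dn)/(S_up−S_dn) = (97.4356−141.9454)/(100.8426−56.3327) = -1.0000. V = [p*·97.4356 + (1−p*)·141.9454]/1.33 = 79.5347. B = V − Δ·S = 149.0813.
(2,1): S=124.4970. Δ = (V_up−V_dn)/(S_up−S_dn) = (17.7575−97.4356)/(180.5206−100.8426) = -1.0000. V = [p*·17.7575 + (1−p*)·97.4356]/1.33 = 24.5843. B = V − Δ·S = 149.0813.
(2,2): S=222.8650. Δ = (V_up−V_dn)/(S_up−S_dn) = (125.4273−17.7575)/(323.1542−180.5207) = 0.7549. V = [p*·125.4273 + (1−p*)·17.7575]/1.33 = 79.1272. B = V − Δ·S = -89.1068.
(1,0): S=85.8600. Δ = (V_up−V_dn)/(S_up−S_dn) = (24.5843−79.5347)/(124.4970−69.5466) = -1.0000. V = [p*·24.5843 + (1−p*)·79.5347]/1.33 = 26.2312. B = V − Δ·S = 112.0912.
(1,1): S=153.7000. Δ = (V_up−V_dn)/(S_up−S_dn) = (79.1272−24.5843)/(222.8650−124.4970) = 0.5545. V = [p*·79.1272 + (1−p*)·24.5843]/1.33 = 51.8048. B = V − Δ·S = -33.4184.
(0,0): S=106.0000. Δ = (V_up−V_dn)/(S_up−S_dn) = (51.8048−26.2312)/(153.7000−85.8600) = 0.3770. V = [p*·51.8048 + (1−p*)·26.2312]/1.33 = 35.3457. B = V − Δ·S = -4.6130.
Self-financing check: at every node Δ·S+B equals the discounted successor values.

(0,0): Delta=0.3770 Bond=-4.6130
(1,0): Delta=-1.0000 Bond=112.0912
(1,1): Delta=0.5545 Bond=-33.4184
(2,0): Delta=-1.0000 Bond=149.0813
(2,1): Delta=-1.0000 Bond=149.0813
(2,2): Delta=0.7549 Bond=-89.1068
(3,0): Delta=-1.0000 Bond=198.2782
(3,1): Delta=-1.0000 Bond=198.2782
(3,2): Delta=-1.0000 Bond=198.2782
(3,3): Delta=0.9811 Bond=-191.6174
V0=35.3457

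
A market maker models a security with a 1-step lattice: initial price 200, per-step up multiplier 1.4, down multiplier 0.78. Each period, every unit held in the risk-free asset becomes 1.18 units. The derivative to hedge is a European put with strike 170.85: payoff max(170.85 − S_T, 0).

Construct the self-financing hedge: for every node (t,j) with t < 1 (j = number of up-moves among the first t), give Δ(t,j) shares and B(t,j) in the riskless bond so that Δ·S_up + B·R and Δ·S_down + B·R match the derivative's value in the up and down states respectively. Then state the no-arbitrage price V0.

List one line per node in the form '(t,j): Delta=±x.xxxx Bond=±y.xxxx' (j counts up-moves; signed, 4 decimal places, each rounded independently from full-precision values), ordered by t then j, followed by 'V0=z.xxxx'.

No-arbitrage ⇒ martingale measure with p* = (R−d)/(u−d) = 0.6452.
At expiry t=1: V(1,0)=14.8500, V(1,1)=0.0000
  t=0,j=0: stock 200.0000 → up 280.0000 (V=0.0000), down 156.0000 (V=14.8500). Price 4.4656; hedge Δ=-0.1198, bond B=28.4172.
Check: Δ(0,0)·S0 + B(0,0) = 4.4656 = V0.

(0,0): Delta=-0.1198 Bond=28.4172
V0=4.4656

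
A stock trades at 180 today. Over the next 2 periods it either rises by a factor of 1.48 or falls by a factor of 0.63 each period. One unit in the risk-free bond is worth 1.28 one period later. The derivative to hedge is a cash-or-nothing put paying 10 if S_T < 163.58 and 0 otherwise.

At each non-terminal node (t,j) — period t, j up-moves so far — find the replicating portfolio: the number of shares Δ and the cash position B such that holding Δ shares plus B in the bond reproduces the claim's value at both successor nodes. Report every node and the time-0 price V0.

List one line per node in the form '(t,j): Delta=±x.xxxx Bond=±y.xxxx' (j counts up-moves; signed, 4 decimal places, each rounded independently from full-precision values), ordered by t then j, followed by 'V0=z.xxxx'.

Since d<R<u, set p* = (R−d)/(u−d) = 0.7647; price each node as the discounted p*-expectation of its children.
Terminal payoffs: V(2,0)=10.0000, V(2,1)=0.0000, V(2,2)=0.0000
  t=1,j=0: stock 113.4000 → up 167.8320 (V=0.0000), down 71.4420 (V=10.0000). Price 1.8382; hedge Δ=-0.1037, bond B=13.6029.
  t=1,j=1: stock 266.4000 → up 394.2720 (V=0.0000), down 167.8320 (V=0.0000). Price 0.0000; hedge Δ=0.0000, bond B=0.0000.
  t=0,j=0: stock 180.0000 → up 266.4000 (V=0.0000), down 113.4000 (V=1.8382). Price 0.3379; hedge Δ=-0.0120, bond B=2.5005.
Self-financing check: at every node Δ·S+B equals the discounted successor values.

(0,0): Delta=-0.0120 Bond=2.5005
(1,0): Delta=-0.1037 Bond=13.6029
(1,1): Delta=0.0000 Bond=0.0000
V0=0.3379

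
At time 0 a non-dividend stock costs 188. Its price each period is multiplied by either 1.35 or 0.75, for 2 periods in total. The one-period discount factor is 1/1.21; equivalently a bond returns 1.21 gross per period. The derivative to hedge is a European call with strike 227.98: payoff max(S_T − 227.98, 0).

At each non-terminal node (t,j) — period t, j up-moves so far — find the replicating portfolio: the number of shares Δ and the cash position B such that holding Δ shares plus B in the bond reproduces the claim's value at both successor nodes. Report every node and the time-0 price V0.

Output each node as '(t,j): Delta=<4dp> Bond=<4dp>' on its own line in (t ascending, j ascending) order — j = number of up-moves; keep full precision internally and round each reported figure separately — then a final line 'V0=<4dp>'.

(0,0): Delta=0.6440 Bond=-75.0447
(1,0): Delta=0.0000 Bond=0.0000
(1,1): Delta=0.7529 Bond=-118.4401
V0=46.0274

The replicating-portfolio and risk-neutral prices coincide; use p* = (1.21−0.75)/(1.35−0.75) = 0.7667 for the latter.
Terminal values V(2,·): V(2,0)=0.0000, V(2,1)=0.0000, V(2,2)=114.6500
  t=1,j=0: stock 141.0000 → up 190.3500 (V=0.0000), down 105.7500 (V=0.0000). Price 0.0000; hedge Δ=0.0000, bond B=0.0000.
  t=1,j=1: stock 253.8000 → up 342.6300 (V=114.6500), down 190.3500 (V=0.0000). Price 72.6433; hedge Δ=0.7529, bond B=-118.4401.
  t=0,j=0: stock 188.0000 → up 253.8000 (V=72.6433), down 141.0000 (V=0.0000). Price 46.0274; hedge Δ=0.6440, bond B=-75.0447.
Each (Δ,B) replicates both successor values, so the strategy is self-financing and V0 is arbitrage-free.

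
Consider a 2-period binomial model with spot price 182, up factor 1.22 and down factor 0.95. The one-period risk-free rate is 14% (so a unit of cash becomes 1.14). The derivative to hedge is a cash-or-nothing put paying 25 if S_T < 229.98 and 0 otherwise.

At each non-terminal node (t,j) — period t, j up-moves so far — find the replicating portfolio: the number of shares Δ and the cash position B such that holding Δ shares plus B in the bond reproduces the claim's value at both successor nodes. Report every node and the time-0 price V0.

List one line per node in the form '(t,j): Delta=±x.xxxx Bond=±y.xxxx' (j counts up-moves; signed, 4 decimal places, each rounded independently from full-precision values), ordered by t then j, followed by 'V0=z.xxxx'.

(0,0): Delta=-0.3140 Bond=66.8666
(1,0): Delta=0.0000 Bond=21.9298
(1,1): Delta=-0.4170 Bond=99.0903
V0=9.7107

Since d<R<u, set p* = (R−d)/(u−d) = 0.7037; price each node as the discounted p*-expectation of its children.
Payoff layer (t=2): V(2,0)=25.0000, V(2,1)=25.0000, V(2,2)=0.0000
  t=1,j=0: stock 172.9000 → up 210.9380 (V=25.0000), down 164.2550 (V=25.0000). Price 21.9298; hedge Δ=0.0000, bond B=21.9298.
  t=1,j=1: stock 222.0400 → up 270.8888 (V=0.0000), down 210.9380 (V=25.0000). Price 6.4977; hedge Δ=-0.4170, bond B=99.0903.
  t=0,j=0: stock 182.0000 → up 222.0400 (V=6.4977), down 172.9000 (V=21.9298). Price 9.7107; hedge Δ=-0.3140, bond B=66.8666.
The time-0 hedge costs 9.7107, which is the no-arbitrage price.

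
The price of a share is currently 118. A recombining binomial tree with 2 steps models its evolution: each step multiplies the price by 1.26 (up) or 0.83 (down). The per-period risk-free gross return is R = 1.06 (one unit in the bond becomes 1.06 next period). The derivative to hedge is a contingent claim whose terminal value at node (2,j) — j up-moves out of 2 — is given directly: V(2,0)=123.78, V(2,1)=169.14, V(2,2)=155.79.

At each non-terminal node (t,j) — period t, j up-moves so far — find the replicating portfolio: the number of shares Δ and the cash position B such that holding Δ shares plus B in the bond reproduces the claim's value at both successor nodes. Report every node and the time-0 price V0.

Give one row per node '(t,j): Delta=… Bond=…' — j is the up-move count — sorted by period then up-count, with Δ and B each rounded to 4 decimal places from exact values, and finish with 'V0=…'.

Since d<R<u, set p* = (R−d)/(u−d) = 0.5349; price each node as the discounted p*-expectation of its children.
Terminal values V(2,·): V(2,0)=123.7800, V(2,1)=169.1400, V(2,2)=155.7900
Node (1,0) S=97.9400: V=(p*·169.1400+(1−p*)·123.7800)/1.06=139.6626; Δ=(169.1400−123.7800)/(123.4044−81.2902)=1.0771; B=V−Δ·S=34.1742
Node (1,1) S=148.6800: V=(p*·155.7900+(1−p*)·169.1400)/1.06=152.8295; Δ=(155.7900−169.1400)/(187.3368−123.4044)=-0.2088; B=V−Δ·S=183.8760
Node (0,0) S=118.0000: V=(p*·152.8295+(1−p*)·139.6626)/1.06=138.4013; Δ=(152.8295−139.6626)/(148.6800−97.9400)=0.2595; B=V−Δ·S=107.7805
Each (Δ,B) replicates both successor values, so the strategy is self-financing and V0 is arbitrage-free.

(0,0): Delta=0.2595 Bond=107.7805
(1,0): Delta=1.0771 Bond=34.1742
(1,1): Delta=-0.2088 Bond=183.8760
V0=138.4013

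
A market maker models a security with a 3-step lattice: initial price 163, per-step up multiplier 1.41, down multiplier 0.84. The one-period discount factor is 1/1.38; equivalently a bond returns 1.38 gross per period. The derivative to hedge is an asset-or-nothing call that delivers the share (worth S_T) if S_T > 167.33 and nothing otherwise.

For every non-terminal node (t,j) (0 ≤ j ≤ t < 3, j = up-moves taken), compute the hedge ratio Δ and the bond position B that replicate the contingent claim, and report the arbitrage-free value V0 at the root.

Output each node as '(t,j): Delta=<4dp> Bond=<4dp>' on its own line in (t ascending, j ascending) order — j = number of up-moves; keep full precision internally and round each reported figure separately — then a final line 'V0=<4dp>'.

Risk-neutral probability p* = (R−d)/(u−d) = (1.38−0.84)/(1.41−0.84) = 0.9474.
Terminal values V(3,·): V(3,0)=0.0000, V(3,1)=0.0000, V(3,2)=272.2107, V(3,3)=456.9250
Node (2,0) S=115.0128: V=(p*·0.0000+(1−p*)·0.0000)/1.38=0.0000; Δ=(0.0000−0.0000)/(162.1680−96.6108)=0.0000; B=V−Δ·S=0.0000
Node (2,1) S=193.0572: V=(p*·272.2107+(1−p*)·0.0000)/1.38=186.8723; Δ=(272.2107−0.0000)/(272.2107−162.1680)=2.4737; B=V−Δ·S=-290.6902
Node (2,2) S=324.0603: V=(p*·456.9250+(1−p*)·272.2107)/1.38=324.0603; Δ=(456.9250−272.2107)/(456.9250−272.2107)=1.0000; B=V−Δ·S=0.0000
Node (1,0) S=136.9200: V=(p*·186.8723+(1−p*)·0.0000)/1.38=128.2876; Δ=(186.8723−0.0000)/(193.0572−115.0128)=2.3944; B=V−Δ·S=-199.5585
Node (1,1) S=229.8300: V=(p*·324.0603+(1−p*)·186.8723)/1.38=229.5941; Δ=(324.0603−186.8723)/(324.0603−193.0572)=1.0472; B=V−Δ·S=-11.0866
Node (0,0) S=163.0000: V=(p*·229.5941+(1−p*)·128.2876)/1.38=162.5088; Δ=(229.5941−128.2876)/(229.8300−136.9200)=1.0904; B=V−Δ·S=-15.2219
Check: Δ(0,0)·S0 + B(0,0) = 162.5088 = V0.

(0,0): Delta=1.0904 Bond=-15.2219
(1,0): Delta=2.3944 Bond=-199.5585
(1,1): Delta=1.0472 Bond=-11.0866
(2,0): Delta=0.0000 Bond=0.0000
(2,1): Delta=2.4737 Bond=-290.6902
(2,2): Delta=1.0000 Bond=0.0000
V0=162.5088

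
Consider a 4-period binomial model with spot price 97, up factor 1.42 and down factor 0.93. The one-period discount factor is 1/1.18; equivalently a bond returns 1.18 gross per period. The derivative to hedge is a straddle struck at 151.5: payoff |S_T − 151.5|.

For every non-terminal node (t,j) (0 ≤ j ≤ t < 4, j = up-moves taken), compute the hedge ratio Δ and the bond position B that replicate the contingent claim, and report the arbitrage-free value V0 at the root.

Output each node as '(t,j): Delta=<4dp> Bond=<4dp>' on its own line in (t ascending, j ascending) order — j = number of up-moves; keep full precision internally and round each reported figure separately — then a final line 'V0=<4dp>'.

Under the risk-neutral measure, an up-move has probability p* = (R−d)/(u−d) = 0.5102 and values discount at R = 1.18.
At expiry t=4: V(4,0)=78.9390, V(4,1)=40.7079, V(4,2)=17.6665, V(4,3)=106.7972, V(4,4)=242.8893
Node (3,0) S=78.0226: V=(p*·40.7079+(1−p*)·78.9390)/1.18=50.3672; Δ=(40.7079−78.9390)/(110.7921−72.5610)=-1.0000; B=V−Δ·S=128.3898
Node (3,1) S=119.1313: V=(p*·17.6665+(1−p*)·40.7079)/1.18=24.5356; Δ=(17.6665−40.7079)/(169.1665−110.7921)=-0.3947; B=V−Δ·S=71.5589
Node (3,2) S=181.8994: V=(p*·106.7972+(1−p*)·17.6665)/1.18=53.5096; Δ=(106.7972−17.6665)/(258.2972−169.1665)=1.0000; B=V−Δ·S=-128.3898
Node (3,3) S=277.7389: V=(p*·242.8893+(1−p*)·106.7972)/1.18=149.3491; Δ=(242.8893−106.7972)/(394.3893−258.2972)=1.0000; B=V−Δ·S=-128.3898
Node (2,0) S=83.8953: V=(p*·24.5356+(1−p*)·50.3672)/1.18=31.5151; Δ=(24.5356−50.3672)/(119.1313−78.0226)=-0.6284; B=V−Δ·S=84.2326
Node (2,1) S=128.0982: V=(p*·53.5096+(1−p*)·24.5356)/1.18=33.3206; Δ=(53.5096−24.5356)/(181.8994−119.1313)=0.4616; B=V−Δ·S=-25.8100
Node (2,2) S=195.5908: V=(p*·149.3491+(1−p*)·53.5096)/1.18=86.7859; Δ=(149.3491−53.5096)/(277.7389−181.8994)=1.0000; B=V−Δ·S=-108.8049
Node (1,0) S=90.2100: V=(p*·33.3206+(1−p*)·31.5151)/1.18=27.4884; Δ=(33.3206−31.5151)/(128.0982−83.8953)=0.0408; B=V−Δ·S=23.8037
Node (1,1) S=137.7400: V=(p*·86.7859+(1−p*)·33.3206)/1.18=51.3549; Δ=(86.7859−33.3206)/(195.5908−128.0982)=0.7922; B=V−Δ·S=-57.7579
Node (0,0) S=97.0000: V=(p*·51.3549+(1−p*)·27.4884)/1.18=33.6145; Δ=(51.3549−27.4884)/(137.7400−90.2100)=0.5021; B=V−Δ·S=-15.0927
Self-financing check: at every node Δ·S+B equals the discounted successor values.

(0,0): Delta=0.5021 Bond=-15.0927
(1,0): Delta=0.0408 Bond=23.8037
(1,1): Delta=0.7922 Bond=-57.7579
(2,0): Delta=-0.6284 Bond=84.2326
(2,1): Delta=0.4616 Bond=-25.8100
(2,2): Delta=1.0000 Bond=-108.8049
(3,0): Delta=-1.0000 Bond=128.3898
(3,1): Delta=-0.3947 Bond=71.5589
(3,2): Delta=1.0000 Bond=-128.3898
(3,3): Delta=1.0000 Bond=-128.3898
V0=33.6145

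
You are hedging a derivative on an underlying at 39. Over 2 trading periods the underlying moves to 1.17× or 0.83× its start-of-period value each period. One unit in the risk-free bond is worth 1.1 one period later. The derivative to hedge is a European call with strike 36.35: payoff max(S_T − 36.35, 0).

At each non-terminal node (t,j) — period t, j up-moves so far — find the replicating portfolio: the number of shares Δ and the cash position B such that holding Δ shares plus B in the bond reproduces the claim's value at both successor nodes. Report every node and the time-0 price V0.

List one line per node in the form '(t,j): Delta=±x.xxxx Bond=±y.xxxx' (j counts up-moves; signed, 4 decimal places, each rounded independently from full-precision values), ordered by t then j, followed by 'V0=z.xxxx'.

(0,0): Delta=0.8661 Bond=-24.4889
(1,0): Delta=0.1384 Bond=-3.3797
(1,1): Delta=1.0000 Bond=-33.0455
V0=9.2909

No-arbitrage ⇒ martingale measure with p* = (R−d)/(u−d) = 0.7941.
Terminal values V(2,·): V(2,0)=0.0000, V(2,1)=1.5229, V(2,2)=17.0371
Node (1,0) S=32.3700: V=(p*·1.5229+(1−p*)·0.0000)/1.1=1.0994; Δ=(1.5229−0.0000)/(37.8729−26.8671)=0.1384; B=V−Δ·S=-3.3797
Node (1,1) S=45.6300: V=(p*·17.0371+(1−p*)·1.5229)/1.1=12.5845; Δ=(17.0371−1.5229)/(53.3871−37.8729)=1.0000; B=V−Δ·S=-33.0455
Node (0,0) S=39.0000: V=(p*·12.5845+(1−p*)·1.0994)/1.1=9.2909; Δ=(12.5845−1.0994)/(45.6300−32.3700)=0.8661; B=V−Δ·S=-24.4889
Check: Δ(0,0)·S0 + B(0,0) = 9.2909 = V0.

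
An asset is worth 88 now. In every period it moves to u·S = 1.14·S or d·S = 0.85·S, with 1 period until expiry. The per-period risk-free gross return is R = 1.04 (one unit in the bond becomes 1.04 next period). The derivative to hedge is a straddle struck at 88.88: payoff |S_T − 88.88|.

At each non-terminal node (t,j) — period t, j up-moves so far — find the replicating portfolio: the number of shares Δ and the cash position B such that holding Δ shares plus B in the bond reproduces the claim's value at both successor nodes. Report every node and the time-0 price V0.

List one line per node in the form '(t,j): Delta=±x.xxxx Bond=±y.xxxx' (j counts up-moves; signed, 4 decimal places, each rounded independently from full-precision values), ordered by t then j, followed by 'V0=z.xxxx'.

(0,0): Delta=-0.1034 Bond=20.9788
V0=11.8753

Risk-neutral probability p* = (R−d)/(u−d) = (1.04−0.85)/(1.14−0.85) = 0.6552.
Terminal values V(1,·): V(1,0)=14.0800, V(1,1)=11.4400
Node (0,0) S=88.0000: V=(p*·11.4400+(1−p*)·14.0800)/1.04=11.8753; Δ=(11.4400−14.0800)/(100.3200−74.8000)=-0.1034; B=V−Δ·S=20.9788
The time-0 hedge costs 11.8753, which is the no-arbitrage price.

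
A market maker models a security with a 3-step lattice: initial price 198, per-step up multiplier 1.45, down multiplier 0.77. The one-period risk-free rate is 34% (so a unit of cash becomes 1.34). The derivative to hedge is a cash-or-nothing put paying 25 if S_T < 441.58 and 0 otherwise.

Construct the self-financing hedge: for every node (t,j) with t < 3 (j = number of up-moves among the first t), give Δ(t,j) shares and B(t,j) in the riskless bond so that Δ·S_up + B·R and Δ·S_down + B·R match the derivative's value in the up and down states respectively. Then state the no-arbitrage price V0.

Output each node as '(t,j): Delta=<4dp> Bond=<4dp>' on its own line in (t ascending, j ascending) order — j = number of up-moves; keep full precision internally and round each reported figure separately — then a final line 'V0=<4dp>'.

Risk-neutral probability p* = (R−d)/(u−d) = (1.34−0.77)/(1.45−0.77) = 0.8382.
Payoff layer (t=3): V(3,0)=25.0000, V(3,1)=25.0000, V(3,2)=25.0000, V(3,3)=0.0000
(2,0): S=117.3942. Δ = (V_up−V_dn)/(S_up−S_dn) = (25.0000−25.0000)/(170.2216−90.3935) = 0.0000. V = [p*·25.0000 + (1−p*)·25.0000]/1.34 = 18.6567. B = V − Δ·S = 18.6567.
(2,1): S=221.0670. Δ = (V_up−V_dn)/(S_up−S_dn) = (25.0000−25.0000)/(320.5471−170.2216) = 0.0000. V = [p*·25.0000 + (1−p*)·25.0000]/1.34 = 18.6567. B = V − Δ·S = 18.6567.
(2,2): S=416.2950. Δ = (V_up−V_dn)/(S_up−S_dn) = (0.0000−25.0000)/(603.6277−320.5472) = -0.0883. V = [p*·0.0000 + (1−p*)·25.0000]/1.34 = 3.0180. B = V − Δ·S = 39.7827.
(1,0): S=152.4600. Δ = (V_up−V_dn)/(S_up−S_dn) = (18.6567−18.6567)/(221.0670−117.3942) = 0.0000. V = [p*·18.6567 + (1−p*)·18.6567]/1.34 = 13.9229. B = V − Δ·S = 13.9229.
(1,1): S=287.1000. Δ = (V_up−V_dn)/(S_up−S_dn) = (3.0180−18.6567)/(416.2950−221.0670) = -0.0801. V = [p*·3.0180 + (1−p*)·18.6567]/1.34 = 4.1401. B = V − Δ·S = 27.1383.
(0,0): S=198.0000. Δ = (V_up−V_dn)/(S_up−S_dn) = (4.1401−13.9229)/(287.1000−152.4600) = -0.0727. V = [p*·4.1401 + (1−p*)·13.9229]/1.34 = 4.2706. B = V − Δ·S = 18.6571.
Self-financing check: at every node Δ·S+B equals the discounted successor values.

(0,0): Delta=-0.0727 Bond=18.6571
(1,0): Delta=0.0000 Bond=13.9229
(1,1): Delta=-0.0801 Bond=27.1383
(2,0): Delta=0.0000 Bond=18.6567
(2,1): Delta=0.0000 Bond=18.6567
(2,2): Delta=-0.0883 Bond=39.7827
V0=4.2706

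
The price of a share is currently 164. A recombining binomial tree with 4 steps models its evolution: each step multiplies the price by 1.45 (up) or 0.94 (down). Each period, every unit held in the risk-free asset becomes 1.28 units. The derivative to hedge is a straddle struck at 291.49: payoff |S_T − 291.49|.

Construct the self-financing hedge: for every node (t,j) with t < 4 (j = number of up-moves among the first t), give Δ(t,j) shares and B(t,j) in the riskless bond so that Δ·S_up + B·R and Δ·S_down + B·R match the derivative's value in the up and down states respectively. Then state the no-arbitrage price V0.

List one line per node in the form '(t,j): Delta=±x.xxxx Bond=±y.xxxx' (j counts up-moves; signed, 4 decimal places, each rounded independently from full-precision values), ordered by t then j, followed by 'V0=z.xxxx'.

Since d<R<u, set p* = (R−d)/(u−d) = 0.6667; price each node as the discounted p*-expectation of its children.
Payoff layer (t=4): V(4,0)=163.4472, V(4,1)=93.9771, V(4,2)=13.1841, V(4,3)=178.4860, V(4,4)=433.4730
  t=3,j=0: stock 136.2158 → up 197.5129 (V=93.9771), down 128.0428 (V=163.4472). Price 91.5108; hedge Δ=-1.0000, bond B=227.7266.
  t=3,j=1: stock 210.1201 → up 304.6741 (V=13.1841), down 197.5129 (V=93.9771). Price 31.3399; hedge Δ=-0.7539, bond B=189.7576.
  t=3,j=2: stock 324.1214 → up 469.9760 (V=178.4860), down 304.6741 (V=13.1841). Price 96.3948; hedge Δ=1.0000, bond B=-227.7266.
  t=3,j=3: stock 499.9745 → up 724.9630 (V=433.4730), down 469.9760 (V=178.4860). Price 272.2479; hedge Δ=1.0000, bond B=-227.7266.
  t=2,j=0: stock 144.9104 → up 210.1201 (V=31.3399), down 136.2158 (V=91.5108). Price 40.1538; hedge Δ=-0.8142, bond B=158.1359.
  t=2,j=1: stock 223.5320 → up 324.1214 (V=96.3948), down 210.1201 (V=31.3399). Price 58.3671; hedge Δ=0.5707, bond B=-69.1915.
  t=2,j=2: stock 344.8100 → up 499.9745 (V=272.2479), down 324.1214 (V=96.3948). Price 166.8986; hedge Δ=1.0000, bond B=-177.9114.
  t=1,j=0: stock 154.1600 → up 223.5320 (V=58.3671), down 144.9104 (V=40.1538). Price 40.8562; hedge Δ=0.2317, bond B=5.1440.
  t=1,j=1: stock 237.8000 → up 344.8100 (V=166.8986), down 223.5320 (V=58.3671). Price 102.1261; hedge Δ=0.8949, bond B=-110.6808.
  t=0,j=0: stock 164.0000 → up 237.8000 (V=102.1261), down 154.1600 (V=40.8562). Price 63.8303; hedge Δ=0.7325, bond B=-56.3067.
Check: Δ(0,0)·S0 + B(0,0) = 63.8303 = V0.

(0,0): Delta=0.7325 Bond=-56.3067
(1,0): Delta=0.2317 Bond=5.1440
(1,1): Delta=0.8949 Bond=-110.6808
(2,0): Delta=-0.8142 Bond=158.1359
(2,1): Delta=0.5707 Bond=-69.1915
(2,2): Delta=1.0000 Bond=-177.9114
(3,0): Delta=-1.0000 Bond=227.7266
(3,1): Delta=-0.7539 Bond=189.7576
(3,2): Delta=1.0000 Bond=-227.7266
(3,3): Delta=1.0000 Bond=-227.7266
V0=63.8303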